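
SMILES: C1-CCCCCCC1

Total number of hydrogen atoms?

16

Hydrogens are implicit in SMILES; fill each atom to its normal valence:
  8 × C: 2 H each → 16
  Total hydrogens = 16.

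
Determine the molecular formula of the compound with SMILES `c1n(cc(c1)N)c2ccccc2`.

C10H10N2

Heavy atoms from the SMILES: 10 C, 2 N.
Implicit hydrogens by atom environment:
  8 × C (aromatic): 1 H each → 8
  2 × C (aromatic): no H
  1 × N: 2 H
  1 × N (aromatic): no H
  Total hydrogens = 10.
Molecular formula: C10H10N2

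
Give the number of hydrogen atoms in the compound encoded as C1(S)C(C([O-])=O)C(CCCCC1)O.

15

Hydrogens are implicit in SMILES; fill each atom to its normal valence:
  5 × C: 2 H each → 10
  3 × C: 1 H each → 3
  1 × C: no H
  1 × O: 1 H
  1 × O: no H
  1 × O (charge -1): no H
  1 × S: 1 H
  Total hydrogens = 15.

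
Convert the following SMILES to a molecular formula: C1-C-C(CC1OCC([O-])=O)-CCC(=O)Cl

C10H14ClO4-

Heavy atoms from the SMILES: 10 C, 1 Cl, 4 O.
Implicit hydrogens by atom environment:
  6 × C: 2 H each → 12
  3 × O: no H
  2 × C: 1 H each → 2
  2 × C: no H
  1 × Cl: no H
  1 × O (charge -1): no H
  Total hydrogens = 14.
Net charge -1.
Molecular formula: C10H14ClO4-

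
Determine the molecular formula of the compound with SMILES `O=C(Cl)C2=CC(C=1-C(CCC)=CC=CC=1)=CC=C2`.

Heavy atoms from the SMILES: 16 C, 1 Cl, 1 O.
Implicit hydrogens by atom environment:
  8 × C (aromatic): 1 H each → 8
  4 × C (aromatic): no H
  2 × C: 2 H each → 4
  1 × C: 3 H
  1 × C: no H
  1 × Cl: no H
  1 × O: no H
  Total hydrogens = 15.
Molecular formula: C16H15ClO

C16H15ClO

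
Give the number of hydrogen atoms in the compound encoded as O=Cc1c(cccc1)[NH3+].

Hydrogens are implicit in SMILES; fill each atom to its normal valence:
  4 × C (aromatic): 1 H each → 4
  2 × C (aromatic): no H
  1 × C: 1 H
  1 × N (charge +1): 3 H
  1 × O: no H
  Total hydrogens = 8.

8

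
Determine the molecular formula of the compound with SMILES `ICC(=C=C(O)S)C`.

Heavy atoms from the SMILES: 5 C, 1 I, 1 O, 1 S.
Implicit hydrogens by atom environment:
  3 × C: no H
  1 × C: 3 H
  1 × C: 2 H
  1 × I: no H
  1 × O: 1 H
  1 × S: 1 H
  Total hydrogens = 7.
Molecular formula: C5H7IOS

C5H7IOS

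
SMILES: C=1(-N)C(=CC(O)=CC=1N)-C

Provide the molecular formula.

C7H10N2O

Heavy atoms from the SMILES: 7 C, 2 N, 1 O.
Implicit hydrogens by atom environment:
  4 × C (aromatic): no H
  2 × C (aromatic): 1 H each → 2
  2 × N: 2 H each → 4
  1 × C: 3 H
  1 × O: 1 H
  Total hydrogens = 10.
Molecular formula: C7H10N2O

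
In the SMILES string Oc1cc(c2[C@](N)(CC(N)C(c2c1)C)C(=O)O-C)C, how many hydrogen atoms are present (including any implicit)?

Hydrogens are implicit in SMILES; fill each atom to its normal valence:
  4 × C (aromatic): no H
  3 × C: 3 H each → 9
  2 × C (aromatic): 1 H each → 2
  2 × C: 1 H each → 2
  2 × C: no H
  2 × N: 2 H each → 4
  2 × O: no H
  1 × C: 2 H
  1 × O: 1 H
  Total hydrogens = 20.

20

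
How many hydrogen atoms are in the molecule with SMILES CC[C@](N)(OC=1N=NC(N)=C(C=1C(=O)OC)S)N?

15

Hydrogens are implicit in SMILES; fill each atom to its normal valence:
  4 × C (aromatic): no H
  3 × N: 2 H each → 6
  3 × O: no H
  2 × C: 3 H each → 6
  2 × C: no H
  2 × N (aromatic): no H
  1 × C: 2 H
  1 × S: 1 H
  Total hydrogens = 15.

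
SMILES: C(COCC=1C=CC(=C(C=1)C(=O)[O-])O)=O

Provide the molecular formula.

C10H9O5-

Heavy atoms from the SMILES: 10 C, 5 O.
Implicit hydrogens by atom environment:
  3 × C (aromatic): 1 H each → 3
  3 × C (aromatic): no H
  3 × O: no H
  2 × C: 2 H each → 4
  1 × C: 1 H
  1 × C: no H
  1 × O: 1 H
  1 × O (charge -1): no H
  Total hydrogens = 9.
Net charge -1.
Molecular formula: C10H9O5-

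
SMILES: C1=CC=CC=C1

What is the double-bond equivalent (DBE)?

Molecular formula from the SMILES: C6H6.
DoU = (2C + 2 + N − H − X)/2 = (2·6 + 2 + 0 − 6 − 0)/2 = 8/2 = 4.
(Structurally: 1 ring(s) + 3 π bond(s) = 4.)

4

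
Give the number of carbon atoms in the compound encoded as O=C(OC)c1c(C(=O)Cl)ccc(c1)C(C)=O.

11

The symbol for carbon appears 11 times in the SMILES. Lowercase c denotes aromatic carbon and counts toward C.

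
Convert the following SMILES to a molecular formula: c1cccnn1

C4H4N2

Heavy atoms from the SMILES: 4 C, 2 N.
Implicit hydrogens by atom environment:
  4 × C (aromatic): 1 H each → 4
  2 × N (aromatic): no H
  Total hydrogens = 4.
Molecular formula: C4H4N2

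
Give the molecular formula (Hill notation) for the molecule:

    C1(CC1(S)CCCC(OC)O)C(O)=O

C9H16O4S

Heavy atoms from the SMILES: 9 C, 4 O, 1 S.
Implicit hydrogens by atom environment:
  4 × C: 2 H each → 8
  2 × C: 1 H each → 2
  2 × C: no H
  2 × O: 1 H each → 2
  2 × O: no H
  1 × C: 3 H
  1 × S: 1 H
  Total hydrogens = 16.
Molecular formula: C9H16O4S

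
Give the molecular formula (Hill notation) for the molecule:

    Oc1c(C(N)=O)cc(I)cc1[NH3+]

Heavy atoms from the SMILES: 7 C, 1 I, 2 N, 2 O.
Implicit hydrogens by atom environment:
  4 × C (aromatic): no H
  2 × C (aromatic): 1 H each → 2
  1 × C: no H
  1 × I: no H
  1 × N (charge +1): 3 H
  1 × N: 2 H
  1 × O: 1 H
  1 × O: no H
  Total hydrogens = 8.
Net charge +1.
Molecular formula: C7H8IN2O2+

C7H8IN2O2+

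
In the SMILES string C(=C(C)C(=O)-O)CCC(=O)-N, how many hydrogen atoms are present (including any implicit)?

11

Hydrogens are implicit in SMILES; fill each atom to its normal valence:
  3 × C: no H
  2 × C: 2 H each → 4
  2 × O: no H
  1 × C: 3 H
  1 × C: 1 H
  1 × N: 2 H
  1 × O: 1 H
  Total hydrogens = 11.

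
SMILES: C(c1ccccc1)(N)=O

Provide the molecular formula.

C7H7NO

Heavy atoms from the SMILES: 7 C, 1 N, 1 O.
Implicit hydrogens by atom environment:
  5 × C (aromatic): 1 H each → 5
  1 × C (aromatic): no H
  1 × C: no H
  1 × N: 2 H
  1 × O: no H
  Total hydrogens = 7.
Molecular formula: C7H7NO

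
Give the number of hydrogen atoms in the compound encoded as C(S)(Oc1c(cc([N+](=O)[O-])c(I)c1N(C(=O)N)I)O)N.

Hydrogens are implicit in SMILES; fill each atom to its normal valence:
  5 × C (aromatic): no H
  3 × O: no H
  2 × I: no H
  2 × N: 2 H each → 4
  1 × C (aromatic): 1 H
  1 × C: 1 H
  1 × C: no H
  1 × N (charge +1): no H
  1 × N: no H
  1 × O: 1 H
  1 × O (charge -1): no H
  1 × S: 1 H
  Total hydrogens = 8.

8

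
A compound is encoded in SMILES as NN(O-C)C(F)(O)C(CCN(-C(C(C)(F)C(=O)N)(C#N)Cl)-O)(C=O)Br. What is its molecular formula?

Heavy atoms from the SMILES: 1 Br, 11 C, 1 Cl, 2 F, 5 N, 5 O.
Implicit hydrogens by atom environment:
  6 × C: no H
  3 × N: no H
  3 × O: no H
  2 × C: 3 H each → 6
  2 × C: 2 H each → 4
  2 × F: no H
  2 × N: 2 H each → 4
  2 × O: 1 H each → 2
  1 × Br: no H
  1 × C: 1 H
  1 × Cl: no H
  Total hydrogens = 17.
Molecular formula: C11H17BrClF2N5O5

C11H17BrClF2N5O5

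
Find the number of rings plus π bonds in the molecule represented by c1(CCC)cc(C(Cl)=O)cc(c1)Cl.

5

Molecular formula from the SMILES: C10H10Cl2O.
DoU = (2C + 2 + N − H − X)/2 = (2·10 + 2 + 0 − 10 − 2)/2 = 10/2 = 5.
(Structurally: 1 ring(s) + 4 π bond(s) = 5.)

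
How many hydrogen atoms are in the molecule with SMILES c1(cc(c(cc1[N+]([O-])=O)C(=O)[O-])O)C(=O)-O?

4

Hydrogens are implicit in SMILES; fill each atom to its normal valence:
  4 × C (aromatic): no H
  3 × O: no H
  2 × C (aromatic): 1 H each → 2
  2 × C: no H
  2 × O: 1 H each → 2
  2 × O (charge -1): no H
  1 × N (charge +1): no H
  Total hydrogens = 4.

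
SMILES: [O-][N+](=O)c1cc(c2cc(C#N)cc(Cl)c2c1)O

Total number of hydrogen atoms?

Hydrogens are implicit in SMILES; fill each atom to its normal valence:
  6 × C (aromatic): no H
  4 × C (aromatic): 1 H each → 4
  1 × C: no H
  1 × Cl: no H
  1 × N (charge +1): no H
  1 × N: no H
  1 × O: 1 H
  1 × O: no H
  1 × O (charge -1): no H
  Total hydrogens = 5.

5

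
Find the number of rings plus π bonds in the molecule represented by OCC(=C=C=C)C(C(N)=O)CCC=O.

Molecular formula from the SMILES: C10H13NO3.
DoU = (2C + 2 + N − H − X)/2 = (2·10 + 2 + 1 − 13 − 0)/2 = 10/2 = 5.
(Structurally: 0 ring(s) + 5 π bond(s) = 5.)

5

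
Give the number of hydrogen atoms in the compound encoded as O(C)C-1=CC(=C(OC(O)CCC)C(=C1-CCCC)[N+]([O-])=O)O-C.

25

Hydrogens are implicit in SMILES; fill each atom to its normal valence:
  5 × C: 2 H each → 10
  5 × C (aromatic): no H
  4 × C: 3 H each → 12
  4 × O: no H
  1 × C (aromatic): 1 H
  1 × C: 1 H
  1 × N (charge +1): no H
  1 × O: 1 H
  1 × O (charge -1): no H
  Total hydrogens = 25.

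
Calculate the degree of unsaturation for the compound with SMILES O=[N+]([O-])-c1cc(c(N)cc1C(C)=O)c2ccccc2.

Molecular formula from the SMILES: C14H12N2O3.
DoU = (2C + 2 + N − H − X)/2 = (2·14 + 2 + 2 − 12 − 0)/2 = 20/2 = 10.
(Structurally: 2 ring(s) + 8 π bond(s) = 10.)

10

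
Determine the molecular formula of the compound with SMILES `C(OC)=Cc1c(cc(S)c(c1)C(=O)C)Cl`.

C11H11ClO2S

Heavy atoms from the SMILES: 11 C, 1 Cl, 2 O, 1 S.
Implicit hydrogens by atom environment:
  4 × C (aromatic): no H
  2 × C: 3 H each → 6
  2 × C (aromatic): 1 H each → 2
  2 × C: 1 H each → 2
  2 × O: no H
  1 × C: no H
  1 × Cl: no H
  1 × S: 1 H
  Total hydrogens = 11.
Molecular formula: C11H11ClO2S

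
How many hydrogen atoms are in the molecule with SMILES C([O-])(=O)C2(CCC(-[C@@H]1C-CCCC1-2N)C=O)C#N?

Hydrogens are implicit in SMILES; fill each atom to its normal valence:
  6 × C: 2 H each → 12
  4 × C: no H
  3 × C: 1 H each → 3
  2 × O: no H
  1 × N: 2 H
  1 × N: no H
  1 × O (charge -1): no H
  Total hydrogens = 17.

17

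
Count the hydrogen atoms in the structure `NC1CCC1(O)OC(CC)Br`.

14

Hydrogens are implicit in SMILES; fill each atom to its normal valence:
  3 × C: 2 H each → 6
  2 × C: 1 H each → 2
  1 × Br: no H
  1 × C: 3 H
  1 × C: no H
  1 × N: 2 H
  1 × O: 1 H
  1 × O: no H
  Total hydrogens = 14.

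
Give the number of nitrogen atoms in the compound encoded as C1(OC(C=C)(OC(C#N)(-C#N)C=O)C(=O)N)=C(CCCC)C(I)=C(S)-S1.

The symbol for nitrogen appears 3 times in the SMILES.

3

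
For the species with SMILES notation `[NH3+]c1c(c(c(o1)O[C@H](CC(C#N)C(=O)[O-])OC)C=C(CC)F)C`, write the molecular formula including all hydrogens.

C15H19FN2O5

Heavy atoms from the SMILES: 15 C, 1 F, 2 N, 5 O.
Implicit hydrogens by atom environment:
  4 × C (aromatic): no H
  3 × C: 3 H each → 9
  3 × C: 1 H each → 3
  3 × C: no H
  3 × O: no H
  2 × C: 2 H each → 4
  1 × F: no H
  1 × N (charge +1): 3 H
  1 × N: no H
  1 × O (aromatic): no H
  1 × O (charge -1): no H
  Total hydrogens = 19.
Molecular formula: C15H19FN2O5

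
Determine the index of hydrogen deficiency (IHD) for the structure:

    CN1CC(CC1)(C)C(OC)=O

Molecular formula from the SMILES: C8H15NO2.
DoU = (2C + 2 + N − H − X)/2 = (2·8 + 2 + 1 − 15 − 0)/2 = 4/2 = 2.
(Structurally: 1 ring(s) + 1 π bond(s) = 2.)

2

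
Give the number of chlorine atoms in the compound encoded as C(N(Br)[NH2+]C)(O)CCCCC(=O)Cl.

The symbol for chlorine appears 1 time in the SMILES.

1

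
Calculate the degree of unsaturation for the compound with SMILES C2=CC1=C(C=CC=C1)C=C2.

7

Molecular formula from the SMILES: C10H8.
DoU = (2C + 2 + N − H − X)/2 = (2·10 + 2 + 0 − 8 − 0)/2 = 14/2 = 7.
(Structurally: 2 ring(s) + 5 π bond(s) = 7.)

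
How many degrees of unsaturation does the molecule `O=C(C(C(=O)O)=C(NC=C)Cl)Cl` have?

Molecular formula from the SMILES: C6H5Cl2NO3.
DoU = (2C + 2 + N − H − X)/2 = (2·6 + 2 + 1 − 5 − 2)/2 = 8/2 = 4.
(Structurally: 0 ring(s) + 4 π bond(s) = 4.)

4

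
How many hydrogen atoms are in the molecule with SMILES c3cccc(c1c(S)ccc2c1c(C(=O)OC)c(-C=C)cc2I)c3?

Hydrogens are implicit in SMILES; fill each atom to its normal valence:
  8 × C (aromatic): 1 H each → 8
  8 × C (aromatic): no H
  2 × O: no H
  1 × C: 3 H
  1 × C: 2 H
  1 × C: 1 H
  1 × C: no H
  1 × I: no H
  1 × S: 1 H
  Total hydrogens = 15.

15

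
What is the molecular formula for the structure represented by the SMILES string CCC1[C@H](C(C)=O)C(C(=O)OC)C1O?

C10H16O4

Heavy atoms from the SMILES: 10 C, 4 O.
Implicit hydrogens by atom environment:
  4 × C: 1 H each → 4
  3 × C: 3 H each → 9
  3 × O: no H
  2 × C: no H
  1 × C: 2 H
  1 × O: 1 H
  Total hydrogens = 16.
Molecular formula: C10H16O4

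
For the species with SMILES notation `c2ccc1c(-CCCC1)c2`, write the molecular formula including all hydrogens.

Heavy atoms from the SMILES: 10 C.
Implicit hydrogens by atom environment:
  4 × C: 2 H each → 8
  4 × C (aromatic): 1 H each → 4
  2 × C (aromatic): no H
  Total hydrogens = 12.
Molecular formula: C10H12

C10H12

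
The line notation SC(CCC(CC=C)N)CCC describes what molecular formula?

Heavy atoms from the SMILES: 10 C, 1 N, 1 S.
Implicit hydrogens by atom environment:
  6 × C: 2 H each → 12
  3 × C: 1 H each → 3
  1 × C: 3 H
  1 × N: 2 H
  1 × S: 1 H
  Total hydrogens = 21.
Molecular formula: C10H21NS

C10H21NS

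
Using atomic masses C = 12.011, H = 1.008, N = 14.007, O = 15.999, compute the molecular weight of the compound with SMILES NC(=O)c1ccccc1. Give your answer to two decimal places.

121.14

Molecular formula: C7H7NO.
M = 7×12.011 + 7×1.008 + 1×14.007 + 1×15.999 = 121.14 g/mol.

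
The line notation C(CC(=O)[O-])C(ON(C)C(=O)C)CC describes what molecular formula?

C9H16NO4-

Heavy atoms from the SMILES: 9 C, 1 N, 4 O.
Implicit hydrogens by atom environment:
  3 × C: 3 H each → 9
  3 × C: 2 H each → 6
  3 × O: no H
  2 × C: no H
  1 × C: 1 H
  1 × N: no H
  1 × O (charge -1): no H
  Total hydrogens = 16.
Net charge -1.
Molecular formula: C9H16NO4-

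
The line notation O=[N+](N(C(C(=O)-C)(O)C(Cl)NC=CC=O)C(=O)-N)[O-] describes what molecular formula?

Heavy atoms from the SMILES: 8 C, 1 Cl, 4 N, 6 O.
Implicit hydrogens by atom environment:
  4 × C: 1 H each → 4
  4 × O: no H
  3 × C: no H
  1 × C: 3 H
  1 × Cl: no H
  1 × N: 2 H
  1 × N: 1 H
  1 × N: no H
  1 × N (charge +1): no H
  1 × O: 1 H
  1 × O (charge -1): no H
  Total hydrogens = 11.
Molecular formula: C8H11ClN4O6

C8H11ClN4O6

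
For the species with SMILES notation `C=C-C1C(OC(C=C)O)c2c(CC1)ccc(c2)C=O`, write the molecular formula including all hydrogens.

Heavy atoms from the SMILES: 16 C, 3 O.
Implicit hydrogens by atom environment:
  6 × C: 1 H each → 6
  4 × C: 2 H each → 8
  3 × C (aromatic): 1 H each → 3
  3 × C (aromatic): no H
  2 × O: no H
  1 × O: 1 H
  Total hydrogens = 18.
Molecular formula: C16H18O3

C16H18O3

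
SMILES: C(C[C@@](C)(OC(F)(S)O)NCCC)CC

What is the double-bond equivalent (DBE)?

0

Molecular formula from the SMILES: C10H22FNO2S.
DoU = (2C + 2 + N − H − X)/2 = (2·10 + 2 + 1 − 22 − 1)/2 = 0/2 = 0.
(Structurally: 0 ring(s) + 0 π bond(s) = 0.)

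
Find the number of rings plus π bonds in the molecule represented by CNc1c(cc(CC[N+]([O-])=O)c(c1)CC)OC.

Molecular formula from the SMILES: C12H18N2O3.
DoU = (2C + 2 + N − H − X)/2 = (2·12 + 2 + 2 − 18 − 0)/2 = 10/2 = 5.
(Structurally: 1 ring(s) + 4 π bond(s) = 5.)

5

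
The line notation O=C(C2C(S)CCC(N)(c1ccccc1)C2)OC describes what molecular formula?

C14H19NO2S

Heavy atoms from the SMILES: 14 C, 1 N, 2 O, 1 S.
Implicit hydrogens by atom environment:
  5 × C (aromatic): 1 H each → 5
  3 × C: 2 H each → 6
  2 × C: 1 H each → 2
  2 × C: no H
  2 × O: no H
  1 × C: 3 H
  1 × C (aromatic): no H
  1 × N: 2 H
  1 × S: 1 H
  Total hydrogens = 19.
Molecular formula: C14H19NO2S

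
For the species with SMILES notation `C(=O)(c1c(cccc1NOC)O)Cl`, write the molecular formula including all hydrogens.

Heavy atoms from the SMILES: 8 C, 1 Cl, 1 N, 3 O.
Implicit hydrogens by atom environment:
  3 × C (aromatic): 1 H each → 3
  3 × C (aromatic): no H
  2 × O: no H
  1 × C: 3 H
  1 × C: no H
  1 × Cl: no H
  1 × N: 1 H
  1 × O: 1 H
  Total hydrogens = 8.
Molecular formula: C8H8ClNO3

C8H8ClNO3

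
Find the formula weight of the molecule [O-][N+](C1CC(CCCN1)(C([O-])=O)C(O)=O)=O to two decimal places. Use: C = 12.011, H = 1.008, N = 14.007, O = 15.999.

Molecular formula: C8H11N2O6-.
M = 8×12.011 + 11×1.008 + 2×14.007 + 6×15.999 = 231.18 g/mol.

231.18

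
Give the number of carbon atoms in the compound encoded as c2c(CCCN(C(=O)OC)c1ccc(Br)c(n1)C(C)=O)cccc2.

18

The symbol for carbon appears 18 times in the SMILES. Lowercase c denotes aromatic carbon and counts toward C.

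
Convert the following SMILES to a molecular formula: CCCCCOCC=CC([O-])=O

C9H15O3-

Heavy atoms from the SMILES: 9 C, 3 O.
Implicit hydrogens by atom environment:
  5 × C: 2 H each → 10
  2 × C: 1 H each → 2
  2 × O: no H
  1 × C: 3 H
  1 × C: no H
  1 × O (charge -1): no H
  Total hydrogens = 15.
Net charge -1.
Molecular formula: C9H15O3-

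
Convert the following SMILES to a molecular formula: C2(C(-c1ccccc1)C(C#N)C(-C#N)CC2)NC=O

C15H15N3O

Heavy atoms from the SMILES: 15 C, 3 N, 1 O.
Implicit hydrogens by atom environment:
  5 × C: 1 H each → 5
  5 × C (aromatic): 1 H each → 5
  2 × C: 2 H each → 4
  2 × C: no H
  2 × N: no H
  1 × C (aromatic): no H
  1 × N: 1 H
  1 × O: no H
  Total hydrogens = 15.
Molecular formula: C15H15N3O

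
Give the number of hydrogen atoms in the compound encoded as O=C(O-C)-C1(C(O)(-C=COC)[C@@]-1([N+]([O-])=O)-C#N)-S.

10

Hydrogens are implicit in SMILES; fill each atom to its normal valence:
  5 × C: no H
  4 × O: no H
  2 × C: 3 H each → 6
  2 × C: 1 H each → 2
  1 × N: no H
  1 × N (charge +1): no H
  1 × O: 1 H
  1 × O (charge -1): no H
  1 × S: 1 H
  Total hydrogens = 10.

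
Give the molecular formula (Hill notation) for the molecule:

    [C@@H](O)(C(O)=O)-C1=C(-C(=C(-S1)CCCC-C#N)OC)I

Heavy atoms from the SMILES: 12 C, 1 I, 1 N, 4 O, 1 S.
Implicit hydrogens by atom environment:
  4 × C: 2 H each → 8
  4 × C (aromatic): no H
  2 × C: no H
  2 × O: 1 H each → 2
  2 × O: no H
  1 × C: 3 H
  1 × C: 1 H
  1 × I: no H
  1 × N: no H
  1 × S (aromatic): no H
  Total hydrogens = 14.
Molecular formula: C12H14INO4S

C12H14INO4S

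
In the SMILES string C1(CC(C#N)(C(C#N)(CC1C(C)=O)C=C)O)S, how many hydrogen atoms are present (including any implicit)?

14

Hydrogens are implicit in SMILES; fill each atom to its normal valence:
  5 × C: no H
  3 × C: 2 H each → 6
  3 × C: 1 H each → 3
  2 × N: no H
  1 × C: 3 H
  1 × O: 1 H
  1 × O: no H
  1 × S: 1 H
  Total hydrogens = 14.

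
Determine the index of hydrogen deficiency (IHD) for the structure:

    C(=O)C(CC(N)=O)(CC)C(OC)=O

3

Molecular formula from the SMILES: C8H13NO4.
DoU = (2C + 2 + N − H − X)/2 = (2·8 + 2 + 1 − 13 − 0)/2 = 6/2 = 3.
(Structurally: 0 ring(s) + 3 π bond(s) = 3.)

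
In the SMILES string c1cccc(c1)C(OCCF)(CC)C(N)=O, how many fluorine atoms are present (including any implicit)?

The symbol for fluorine appears 1 time in the SMILES.

1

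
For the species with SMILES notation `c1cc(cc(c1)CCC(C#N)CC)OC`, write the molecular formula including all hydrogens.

Heavy atoms from the SMILES: 13 C, 1 N, 1 O.
Implicit hydrogens by atom environment:
  4 × C (aromatic): 1 H each → 4
  3 × C: 2 H each → 6
  2 × C: 3 H each → 6
  2 × C (aromatic): no H
  1 × C: 1 H
  1 × C: no H
  1 × N: no H
  1 × O: no H
  Total hydrogens = 17.
Molecular formula: C13H17NO

C13H17NO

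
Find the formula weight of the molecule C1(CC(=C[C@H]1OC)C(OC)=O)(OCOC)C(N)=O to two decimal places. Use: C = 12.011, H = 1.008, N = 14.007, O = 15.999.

Molecular formula: C11H17NO6.
M = 11×12.011 + 17×1.008 + 1×14.007 + 6×15.999 = 259.26 g/mol.

259.26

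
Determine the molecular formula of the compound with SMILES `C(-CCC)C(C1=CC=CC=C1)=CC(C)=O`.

C14H18O

Heavy atoms from the SMILES: 14 C, 1 O.
Implicit hydrogens by atom environment:
  5 × C (aromatic): 1 H each → 5
  3 × C: 2 H each → 6
  2 × C: 3 H each → 6
  2 × C: no H
  1 × C: 1 H
  1 × C (aromatic): no H
  1 × O: no H
  Total hydrogens = 18.
Molecular formula: C14H18O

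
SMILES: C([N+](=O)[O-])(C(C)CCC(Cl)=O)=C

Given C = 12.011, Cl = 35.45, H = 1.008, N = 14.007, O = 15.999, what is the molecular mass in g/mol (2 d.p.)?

Molecular formula: C7H10ClNO3.
M = 7×12.011 + 1×35.45 + 10×1.008 + 1×14.007 + 3×15.999 = 191.61 g/mol.

191.61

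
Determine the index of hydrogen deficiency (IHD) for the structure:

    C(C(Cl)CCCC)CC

0

Molecular formula from the SMILES: C8H17Cl.
DoU = (2C + 2 + N − H − X)/2 = (2·8 + 2 + 0 − 17 − 1)/2 = 0/2 = 0.
(Structurally: 0 ring(s) + 0 π bond(s) = 0.)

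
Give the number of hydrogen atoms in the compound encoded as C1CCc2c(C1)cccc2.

Hydrogens are implicit in SMILES; fill each atom to its normal valence:
  4 × C: 2 H each → 8
  4 × C (aromatic): 1 H each → 4
  2 × C (aromatic): no H
  Total hydrogens = 12.

12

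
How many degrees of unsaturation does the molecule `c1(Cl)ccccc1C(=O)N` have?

5

Molecular formula from the SMILES: C7H6ClNO.
DoU = (2C + 2 + N − H − X)/2 = (2·7 + 2 + 1 − 6 − 1)/2 = 10/2 = 5.
(Structurally: 1 ring(s) + 4 π bond(s) = 5.)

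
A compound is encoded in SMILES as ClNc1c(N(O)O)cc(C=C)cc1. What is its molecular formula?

C8H9ClN2O2

Heavy atoms from the SMILES: 8 C, 1 Cl, 2 N, 2 O.
Implicit hydrogens by atom environment:
  3 × C (aromatic): 1 H each → 3
  3 × C (aromatic): no H
  2 × O: 1 H each → 2
  1 × C: 2 H
  1 × C: 1 H
  1 × Cl: no H
  1 × N: 1 H
  1 × N: no H
  Total hydrogens = 9.
Molecular formula: C8H9ClN2O2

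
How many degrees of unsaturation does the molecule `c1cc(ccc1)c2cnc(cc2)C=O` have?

Molecular formula from the SMILES: C12H9NO.
DoU = (2C + 2 + N − H − X)/2 = (2·12 + 2 + 1 − 9 − 0)/2 = 18/2 = 9.
(Structurally: 2 ring(s) + 7 π bond(s) = 9.)

9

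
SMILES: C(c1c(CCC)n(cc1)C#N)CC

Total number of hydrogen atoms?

16

Hydrogens are implicit in SMILES; fill each atom to its normal valence:
  4 × C: 2 H each → 8
  2 × C: 3 H each → 6
  2 × C (aromatic): 1 H each → 2
  2 × C (aromatic): no H
  1 × C: no H
  1 × N (aromatic): no H
  1 × N: no H
  Total hydrogens = 16.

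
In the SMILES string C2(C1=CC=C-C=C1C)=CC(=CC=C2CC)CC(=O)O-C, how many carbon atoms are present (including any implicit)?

The symbol for carbon appears 18 times in the SMILES.

18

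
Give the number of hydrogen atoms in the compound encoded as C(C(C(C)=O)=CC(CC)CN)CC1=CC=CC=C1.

23

Hydrogens are implicit in SMILES; fill each atom to its normal valence:
  5 × C (aromatic): 1 H each → 5
  4 × C: 2 H each → 8
  2 × C: 3 H each → 6
  2 × C: 1 H each → 2
  2 × C: no H
  1 × C (aromatic): no H
  1 × N: 2 H
  1 × O: no H
  Total hydrogens = 23.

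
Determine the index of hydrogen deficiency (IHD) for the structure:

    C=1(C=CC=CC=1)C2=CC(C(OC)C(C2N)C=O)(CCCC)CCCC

7

Molecular formula from the SMILES: C22H33NO2.
DoU = (2C + 2 + N − H − X)/2 = (2·22 + 2 + 1 − 33 − 0)/2 = 14/2 = 7.
(Structurally: 2 ring(s) + 5 π bond(s) = 7.)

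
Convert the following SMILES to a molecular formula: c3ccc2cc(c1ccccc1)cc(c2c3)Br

C16H11Br

Heavy atoms from the SMILES: 1 Br, 16 C.
Implicit hydrogens by atom environment:
  11 × C (aromatic): 1 H each → 11
  5 × C (aromatic): no H
  1 × Br: no H
  Total hydrogens = 11.
Molecular formula: C16H11Br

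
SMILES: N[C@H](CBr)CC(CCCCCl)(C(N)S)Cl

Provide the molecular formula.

C9H19BrCl2N2S

Heavy atoms from the SMILES: 1 Br, 9 C, 2 Cl, 2 N, 1 S.
Implicit hydrogens by atom environment:
  6 × C: 2 H each → 12
  2 × C: 1 H each → 2
  2 × Cl: no H
  2 × N: 2 H each → 4
  1 × Br: no H
  1 × C: no H
  1 × S: 1 H
  Total hydrogens = 19.
Molecular formula: C9H19BrCl2N2S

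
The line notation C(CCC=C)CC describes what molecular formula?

C7H14

Heavy atoms from the SMILES: 7 C.
Implicit hydrogens by atom environment:
  5 × C: 2 H each → 10
  1 × C: 3 H
  1 × C: 1 H
  Total hydrogens = 14.
Molecular formula: C7H14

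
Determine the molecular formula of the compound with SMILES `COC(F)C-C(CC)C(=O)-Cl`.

C7H12ClFO2

Heavy atoms from the SMILES: 7 C, 1 Cl, 1 F, 2 O.
Implicit hydrogens by atom environment:
  2 × C: 3 H each → 6
  2 × C: 2 H each → 4
  2 × C: 1 H each → 2
  2 × O: no H
  1 × C: no H
  1 × Cl: no H
  1 × F: no H
  Total hydrogens = 12.
Molecular formula: C7H12ClFO2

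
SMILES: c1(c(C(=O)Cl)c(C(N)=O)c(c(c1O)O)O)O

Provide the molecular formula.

C8H6ClNO6

Heavy atoms from the SMILES: 8 C, 1 Cl, 1 N, 6 O.
Implicit hydrogens by atom environment:
  6 × C (aromatic): no H
  4 × O: 1 H each → 4
  2 × C: no H
  2 × O: no H
  1 × Cl: no H
  1 × N: 2 H
  Total hydrogens = 6.
Molecular formula: C8H6ClNO6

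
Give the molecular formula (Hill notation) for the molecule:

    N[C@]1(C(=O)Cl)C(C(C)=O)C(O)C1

C7H10ClNO3

Heavy atoms from the SMILES: 7 C, 1 Cl, 1 N, 3 O.
Implicit hydrogens by atom environment:
  3 × C: no H
  2 × C: 1 H each → 2
  2 × O: no H
  1 × C: 3 H
  1 × C: 2 H
  1 × Cl: no H
  1 × N: 2 H
  1 × O: 1 H
  Total hydrogens = 10.
Molecular formula: C7H10ClNO3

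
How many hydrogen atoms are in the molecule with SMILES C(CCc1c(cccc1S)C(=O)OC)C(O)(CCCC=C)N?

Hydrogens are implicit in SMILES; fill each atom to its normal valence:
  7 × C: 2 H each → 14
  3 × C (aromatic): 1 H each → 3
  3 × C (aromatic): no H
  2 × C: no H
  2 × O: no H
  1 × C: 3 H
  1 × C: 1 H
  1 × N: 2 H
  1 × O: 1 H
  1 × S: 1 H
  Total hydrogens = 25.

25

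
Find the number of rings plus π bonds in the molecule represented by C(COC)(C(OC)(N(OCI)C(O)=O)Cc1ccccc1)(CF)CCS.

5

Molecular formula from the SMILES: C17H25FINO5S.
DoU = (2C + 2 + N − H − X)/2 = (2·17 + 2 + 1 − 25 − 2)/2 = 10/2 = 5.
(Structurally: 1 ring(s) + 4 π bond(s) = 5.)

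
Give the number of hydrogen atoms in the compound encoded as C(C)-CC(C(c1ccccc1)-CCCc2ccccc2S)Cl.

25

Hydrogens are implicit in SMILES; fill each atom to its normal valence:
  9 × C (aromatic): 1 H each → 9
  5 × C: 2 H each → 10
  3 × C (aromatic): no H
  2 × C: 1 H each → 2
  1 × C: 3 H
  1 × Cl: no H
  1 × S: 1 H
  Total hydrogens = 25.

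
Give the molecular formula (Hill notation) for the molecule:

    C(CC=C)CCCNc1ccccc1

C13H19N

Heavy atoms from the SMILES: 13 C, 1 N.
Implicit hydrogens by atom environment:
  6 × C: 2 H each → 12
  5 × C (aromatic): 1 H each → 5
  1 × C: 1 H
  1 × C (aromatic): no H
  1 × N: 1 H
  Total hydrogens = 19.
Molecular formula: C13H19N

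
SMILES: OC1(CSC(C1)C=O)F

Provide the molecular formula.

Heavy atoms from the SMILES: 5 C, 1 F, 2 O, 1 S.
Implicit hydrogens by atom environment:
  2 × C: 2 H each → 4
  2 × C: 1 H each → 2
  1 × C: no H
  1 × F: no H
  1 × O: 1 H
  1 × O: no H
  1 × S: no H
  Total hydrogens = 7.
Molecular formula: C5H7FO2S

C5H7FO2S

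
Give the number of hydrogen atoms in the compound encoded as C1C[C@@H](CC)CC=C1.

14

Hydrogens are implicit in SMILES; fill each atom to its normal valence:
  4 × C: 2 H each → 8
  3 × C: 1 H each → 3
  1 × C: 3 H
  Total hydrogens = 14.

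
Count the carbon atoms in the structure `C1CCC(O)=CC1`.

The symbol for carbon appears 6 times in the SMILES.

6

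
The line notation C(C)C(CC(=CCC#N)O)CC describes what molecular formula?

C10H17NO

Heavy atoms from the SMILES: 10 C, 1 N, 1 O.
Implicit hydrogens by atom environment:
  4 × C: 2 H each → 8
  2 × C: 3 H each → 6
  2 × C: 1 H each → 2
  2 × C: no H
  1 × N: no H
  1 × O: 1 H
  Total hydrogens = 17.
Molecular formula: C10H17NO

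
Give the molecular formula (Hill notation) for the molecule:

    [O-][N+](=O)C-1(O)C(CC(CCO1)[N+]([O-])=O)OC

Heavy atoms from the SMILES: 7 C, 2 N, 7 O.
Implicit hydrogens by atom environment:
  4 × O: no H
  3 × C: 2 H each → 6
  2 × C: 1 H each → 2
  2 × N (charge +1): no H
  2 × O (charge -1): no H
  1 × C: 3 H
  1 × C: no H
  1 × O: 1 H
  Total hydrogens = 12.
Molecular formula: C7H12N2O7

C7H12N2O7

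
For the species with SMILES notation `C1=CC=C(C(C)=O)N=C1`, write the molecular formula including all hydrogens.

Heavy atoms from the SMILES: 7 C, 1 N, 1 O.
Implicit hydrogens by atom environment:
  4 × C (aromatic): 1 H each → 4
  1 × C: 3 H
  1 × C (aromatic): no H
  1 × C: no H
  1 × N (aromatic): no H
  1 × O: no H
  Total hydrogens = 7.
Molecular formula: C7H7NO

C7H7NO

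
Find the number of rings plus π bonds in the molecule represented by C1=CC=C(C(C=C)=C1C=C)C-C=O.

7

Molecular formula from the SMILES: C12H12O.
DoU = (2C + 2 + N − H − X)/2 = (2·12 + 2 + 0 − 12 − 0)/2 = 14/2 = 7.
(Structurally: 1 ring(s) + 6 π bond(s) = 7.)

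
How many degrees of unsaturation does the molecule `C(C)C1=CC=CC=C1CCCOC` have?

4

Molecular formula from the SMILES: C12H18O.
DoU = (2C + 2 + N − H − X)/2 = (2·12 + 2 + 0 − 18 − 0)/2 = 8/2 = 4.
(Structurally: 1 ring(s) + 3 π bond(s) = 4.)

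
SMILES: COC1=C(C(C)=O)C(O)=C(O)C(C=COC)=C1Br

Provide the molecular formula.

Heavy atoms from the SMILES: 1 Br, 12 C, 5 O.
Implicit hydrogens by atom environment:
  6 × C (aromatic): no H
  3 × C: 3 H each → 9
  3 × O: no H
  2 × C: 1 H each → 2
  2 × O: 1 H each → 2
  1 × Br: no H
  1 × C: no H
  Total hydrogens = 13.
Molecular formula: C12H13BrO5

C12H13BrO5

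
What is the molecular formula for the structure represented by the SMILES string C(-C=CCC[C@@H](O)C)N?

C7H15NO

Heavy atoms from the SMILES: 7 C, 1 N, 1 O.
Implicit hydrogens by atom environment:
  3 × C: 2 H each → 6
  3 × C: 1 H each → 3
  1 × C: 3 H
  1 × N: 2 H
  1 × O: 1 H
  Total hydrogens = 15.
Molecular formula: C7H15NO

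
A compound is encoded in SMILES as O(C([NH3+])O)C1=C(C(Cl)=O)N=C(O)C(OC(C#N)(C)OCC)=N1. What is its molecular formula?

Heavy atoms from the SMILES: 11 C, 1 Cl, 4 N, 6 O.
Implicit hydrogens by atom environment:
  4 × C (aromatic): no H
  4 × O: no H
  3 × C: no H
  2 × C: 3 H each → 6
  2 × N (aromatic): no H
  2 × O: 1 H each → 2
  1 × C: 2 H
  1 × C: 1 H
  1 × Cl: no H
  1 × N (charge +1): 3 H
  1 × N: no H
  Total hydrogens = 14.
Net charge +1.
Molecular formula: C11H14ClN4O6+

C11H14ClN4O6+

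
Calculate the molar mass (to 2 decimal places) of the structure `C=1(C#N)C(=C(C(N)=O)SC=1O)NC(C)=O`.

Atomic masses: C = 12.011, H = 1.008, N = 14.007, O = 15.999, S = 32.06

225.22

Molecular formula: C8H7N3O3S.
M = 8×12.011 + 7×1.008 + 3×14.007 + 3×15.999 + 1×32.06 = 225.22 g/mol.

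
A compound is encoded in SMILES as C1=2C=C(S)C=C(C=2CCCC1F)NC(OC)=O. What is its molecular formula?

C12H14FNO2S

Heavy atoms from the SMILES: 12 C, 1 F, 1 N, 2 O, 1 S.
Implicit hydrogens by atom environment:
  4 × C (aromatic): no H
  3 × C: 2 H each → 6
  2 × C (aromatic): 1 H each → 2
  2 × O: no H
  1 × C: 3 H
  1 × C: 1 H
  1 × C: no H
  1 × F: no H
  1 × N: 1 H
  1 × S: 1 H
  Total hydrogens = 14.
Molecular formula: C12H14FNO2S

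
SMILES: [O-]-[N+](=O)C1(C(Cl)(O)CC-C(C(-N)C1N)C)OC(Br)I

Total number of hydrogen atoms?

Hydrogens are implicit in SMILES; fill each atom to its normal valence:
  4 × C: 1 H each → 4
  2 × C: 2 H each → 4
  2 × C: no H
  2 × N: 2 H each → 4
  2 × O: no H
  1 × Br: no H
  1 × C: 3 H
  1 × Cl: no H
  1 × I: no H
  1 × N (charge +1): no H
  1 × O: 1 H
  1 × O (charge -1): no H
  Total hydrogens = 16.

16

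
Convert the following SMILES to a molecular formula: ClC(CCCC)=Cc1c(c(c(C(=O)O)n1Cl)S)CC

C13H17Cl2NO2S

Heavy atoms from the SMILES: 13 C, 2 Cl, 1 N, 2 O, 1 S.
Implicit hydrogens by atom environment:
  4 × C: 2 H each → 8
  4 × C (aromatic): no H
  2 × C: 3 H each → 6
  2 × C: no H
  2 × Cl: no H
  1 × C: 1 H
  1 × N (aromatic): no H
  1 × O: 1 H
  1 × O: no H
  1 × S: 1 H
  Total hydrogens = 17.
Molecular formula: C13H17Cl2NO2S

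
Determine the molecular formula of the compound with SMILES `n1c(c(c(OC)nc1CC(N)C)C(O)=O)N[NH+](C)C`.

Heavy atoms from the SMILES: 11 C, 5 N, 3 O.
Implicit hydrogens by atom environment:
  4 × C: 3 H each → 12
  4 × C (aromatic): no H
  2 × N (aromatic): no H
  2 × O: no H
  1 × C: 2 H
  1 × C: 1 H
  1 × C: no H
  1 × N: 2 H
  1 × N: 1 H
  1 × N (charge +1): 1 H
  1 × O: 1 H
  Total hydrogens = 20.
Net charge +1.
Molecular formula: C11H20N5O3+

C11H20N5O3+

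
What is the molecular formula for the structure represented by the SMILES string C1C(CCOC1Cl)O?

Heavy atoms from the SMILES: 5 C, 1 Cl, 2 O.
Implicit hydrogens by atom environment:
  3 × C: 2 H each → 6
  2 × C: 1 H each → 2
  1 × Cl: no H
  1 × O: 1 H
  1 × O: no H
  Total hydrogens = 9.
Molecular formula: C5H9ClO2

C5H9ClO2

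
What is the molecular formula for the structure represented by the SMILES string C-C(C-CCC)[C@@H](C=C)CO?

Heavy atoms from the SMILES: 10 C, 1 O.
Implicit hydrogens by atom environment:
  5 × C: 2 H each → 10
  3 × C: 1 H each → 3
  2 × C: 3 H each → 6
  1 × O: 1 H
  Total hydrogens = 20.
Molecular formula: C10H20O

C10H20O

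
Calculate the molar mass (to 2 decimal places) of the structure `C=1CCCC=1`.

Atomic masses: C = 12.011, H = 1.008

68.12

Molecular formula: C5H8.
M = 5×12.011 + 8×1.008 = 68.12 g/mol.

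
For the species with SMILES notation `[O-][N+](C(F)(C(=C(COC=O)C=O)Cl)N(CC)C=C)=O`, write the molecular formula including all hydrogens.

Heavy atoms from the SMILES: 10 C, 1 Cl, 1 F, 2 N, 5 O.
Implicit hydrogens by atom environment:
  4 × O: no H
  3 × C: 2 H each → 6
  3 × C: 1 H each → 3
  3 × C: no H
  1 × C: 3 H
  1 × Cl: no H
  1 × F: no H
  1 × N: no H
  1 × N (charge +1): no H
  1 × O (charge -1): no H
  Total hydrogens = 12.
Molecular formula: C10H12ClFN2O5

C10H12ClFN2O5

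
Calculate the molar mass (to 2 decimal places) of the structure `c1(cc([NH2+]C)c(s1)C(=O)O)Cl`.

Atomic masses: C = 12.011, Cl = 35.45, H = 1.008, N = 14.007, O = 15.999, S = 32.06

Molecular formula: C6H7ClNO2S+.
M = 6×12.011 + 1×35.45 + 7×1.008 + 1×14.007 + 2×15.999 + 1×32.06 = 192.64 g/mol.

192.64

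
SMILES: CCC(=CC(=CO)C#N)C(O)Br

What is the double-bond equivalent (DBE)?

Molecular formula from the SMILES: C8H10BrNO2.
DoU = (2C + 2 + N − H − X)/2 = (2·8 + 2 + 1 − 10 − 1)/2 = 8/2 = 4.
(Structurally: 0 ring(s) + 4 π bond(s) = 4.)

4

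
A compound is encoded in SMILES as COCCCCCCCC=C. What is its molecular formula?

C10H20O

Heavy atoms from the SMILES: 10 C, 1 O.
Implicit hydrogens by atom environment:
  8 × C: 2 H each → 16
  1 × C: 3 H
  1 × C: 1 H
  1 × O: no H
  Total hydrogens = 20.
Molecular formula: C10H20O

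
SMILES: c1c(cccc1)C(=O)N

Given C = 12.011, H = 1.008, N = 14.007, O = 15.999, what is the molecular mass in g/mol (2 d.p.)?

121.14

Molecular formula: C7H7NO.
M = 7×12.011 + 7×1.008 + 1×14.007 + 1×15.999 = 121.14 g/mol.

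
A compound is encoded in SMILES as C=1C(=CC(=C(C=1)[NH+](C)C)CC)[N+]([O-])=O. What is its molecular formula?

Heavy atoms from the SMILES: 10 C, 2 N, 2 O.
Implicit hydrogens by atom environment:
  3 × C: 3 H each → 9
  3 × C (aromatic): 1 H each → 3
  3 × C (aromatic): no H
  1 × C: 2 H
  1 × N (charge +1): 1 H
  1 × N (charge +1): no H
  1 × O: no H
  1 × O (charge -1): no H
  Total hydrogens = 15.
Net charge +1.
Molecular formula: C10H15N2O2+

C10H15N2O2+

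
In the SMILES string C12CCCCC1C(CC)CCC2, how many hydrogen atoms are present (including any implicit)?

Hydrogens are implicit in SMILES; fill each atom to its normal valence:
  8 × C: 2 H each → 16
  3 × C: 1 H each → 3
  1 × C: 3 H
  Total hydrogens = 22.

22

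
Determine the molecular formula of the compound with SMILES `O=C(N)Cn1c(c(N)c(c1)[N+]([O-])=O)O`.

C6H8N4O4

Heavy atoms from the SMILES: 6 C, 4 N, 4 O.
Implicit hydrogens by atom environment:
  3 × C (aromatic): no H
  2 × N: 2 H each → 4
  2 × O: no H
  1 × C: 2 H
  1 × C (aromatic): 1 H
  1 × C: no H
  1 × N (aromatic): no H
  1 × N (charge +1): no H
  1 × O: 1 H
  1 × O (charge -1): no H
  Total hydrogens = 8.
Molecular formula: C6H8N4O4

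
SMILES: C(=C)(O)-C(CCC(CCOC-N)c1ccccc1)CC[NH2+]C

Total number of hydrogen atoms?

31

Hydrogens are implicit in SMILES; fill each atom to its normal valence:
  8 × C: 2 H each → 16
  5 × C (aromatic): 1 H each → 5
  2 × C: 1 H each → 2
  1 × C: 3 H
  1 × C: no H
  1 × C (aromatic): no H
  1 × N (charge +1): 2 H
  1 × N: 2 H
  1 × O: 1 H
  1 × O: no H
  Total hydrogens = 31.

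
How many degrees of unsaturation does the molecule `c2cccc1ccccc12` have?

Molecular formula from the SMILES: C10H8.
DoU = (2C + 2 + N − H − X)/2 = (2·10 + 2 + 0 − 8 − 0)/2 = 14/2 = 7.
(Structurally: 2 ring(s) + 5 π bond(s) = 7.)

7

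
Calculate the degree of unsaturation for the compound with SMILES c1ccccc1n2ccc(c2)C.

7

Molecular formula from the SMILES: C11H11N.
DoU = (2C + 2 + N − H − X)/2 = (2·11 + 2 + 1 − 11 − 0)/2 = 14/2 = 7.
(Structurally: 2 ring(s) + 5 π bond(s) = 7.)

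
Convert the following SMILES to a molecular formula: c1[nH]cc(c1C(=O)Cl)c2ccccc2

Heavy atoms from the SMILES: 11 C, 1 Cl, 1 N, 1 O.
Implicit hydrogens by atom environment:
  7 × C (aromatic): 1 H each → 7
  3 × C (aromatic): no H
  1 × C: no H
  1 × Cl: no H
  1 × N (aromatic): 1 H
  1 × O: no H
  Total hydrogens = 8.
Molecular formula: C11H8ClNO

C11H8ClNO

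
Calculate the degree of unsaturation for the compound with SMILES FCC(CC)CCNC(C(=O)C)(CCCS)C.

1

Molecular formula from the SMILES: C13H26FNOS.
DoU = (2C + 2 + N − H − X)/2 = (2·13 + 2 + 1 − 26 − 1)/2 = 2/2 = 1.
(Structurally: 0 ring(s) + 1 π bond(s) = 1.)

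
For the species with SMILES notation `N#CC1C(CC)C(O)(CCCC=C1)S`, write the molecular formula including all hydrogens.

C11H17NOS

Heavy atoms from the SMILES: 11 C, 1 N, 1 O, 1 S.
Implicit hydrogens by atom environment:
  4 × C: 2 H each → 8
  4 × C: 1 H each → 4
  2 × C: no H
  1 × C: 3 H
  1 × N: no H
  1 × O: 1 H
  1 × S: 1 H
  Total hydrogens = 17.
Molecular formula: C11H17NOS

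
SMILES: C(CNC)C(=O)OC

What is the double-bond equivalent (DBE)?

1

Molecular formula from the SMILES: C5H11NO2.
DoU = (2C + 2 + N − H − X)/2 = (2·5 + 2 + 1 − 11 − 0)/2 = 2/2 = 1.
(Structurally: 0 ring(s) + 1 π bond(s) = 1.)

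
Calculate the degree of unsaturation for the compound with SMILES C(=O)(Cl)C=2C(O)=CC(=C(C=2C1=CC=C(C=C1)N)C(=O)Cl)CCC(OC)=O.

Molecular formula from the SMILES: C18H15Cl2NO5.
DoU = (2C + 2 + N − H − X)/2 = (2·18 + 2 + 1 − 15 − 2)/2 = 22/2 = 11.
(Structurally: 2 ring(s) + 9 π bond(s) = 11.)

11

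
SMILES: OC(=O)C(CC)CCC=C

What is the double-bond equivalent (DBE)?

Molecular formula from the SMILES: C8H14O2.
DoU = (2C + 2 + N − H − X)/2 = (2·8 + 2 + 0 − 14 − 0)/2 = 4/2 = 2.
(Structurally: 0 ring(s) + 2 π bond(s) = 2.)

2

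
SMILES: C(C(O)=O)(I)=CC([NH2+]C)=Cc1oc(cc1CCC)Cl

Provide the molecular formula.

C13H16ClINO3+

Heavy atoms from the SMILES: 13 C, 1 Cl, 1 I, 1 N, 3 O.
Implicit hydrogens by atom environment:
  3 × C (aromatic): no H
  3 × C: no H
  2 × C: 3 H each → 6
  2 × C: 2 H each → 4
  2 × C: 1 H each → 2
  1 × C (aromatic): 1 H
  1 × Cl: no H
  1 × I: no H
  1 × N (charge +1): 2 H
  1 × O: 1 H
  1 × O (aromatic): no H
  1 × O: no H
  Total hydrogens = 16.
Net charge +1.
Molecular formula: C13H16ClINO3+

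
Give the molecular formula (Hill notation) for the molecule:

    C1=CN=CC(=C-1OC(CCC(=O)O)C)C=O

Heavy atoms from the SMILES: 11 C, 1 N, 4 O.
Implicit hydrogens by atom environment:
  3 × C (aromatic): 1 H each → 3
  3 × O: no H
  2 × C: 2 H each → 4
  2 × C: 1 H each → 2
  2 × C (aromatic): no H
  1 × C: 3 H
  1 × C: no H
  1 × N (aromatic): no H
  1 × O: 1 H
  Total hydrogens = 13.
Molecular formula: C11H13NO4

C11H13NO4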